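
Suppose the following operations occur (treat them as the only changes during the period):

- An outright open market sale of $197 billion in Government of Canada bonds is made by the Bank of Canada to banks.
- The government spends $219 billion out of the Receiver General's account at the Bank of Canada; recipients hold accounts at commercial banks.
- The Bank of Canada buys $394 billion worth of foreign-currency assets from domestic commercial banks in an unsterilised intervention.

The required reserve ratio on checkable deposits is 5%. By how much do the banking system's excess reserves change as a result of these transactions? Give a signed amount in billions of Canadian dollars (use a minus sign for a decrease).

+$405.05 billion

OMO sale (to banks) $197 billion: reserves −$197B, deposits 0.
Government spending $219 billion: reserves +$219B, deposits +$219B.
FX purchase $394 billion: reserves +$394B, deposits 0.
Totals: Δreserves = +$416B, Δdeposits = +$219B.
Δrequired reserves = 5% × +$219B = +$10.95B.
Δexcess reserves = Δreserves − Δrequired = +$416B − (+$10.95B) = +$405.05 billion.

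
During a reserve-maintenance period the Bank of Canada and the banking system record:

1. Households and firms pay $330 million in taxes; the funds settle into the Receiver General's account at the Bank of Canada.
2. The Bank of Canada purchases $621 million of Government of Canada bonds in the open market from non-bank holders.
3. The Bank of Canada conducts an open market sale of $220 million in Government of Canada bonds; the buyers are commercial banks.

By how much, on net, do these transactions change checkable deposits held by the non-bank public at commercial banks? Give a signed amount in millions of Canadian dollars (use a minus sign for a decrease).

Government account inflow $330 million: non-bank counterparties' bank balances fall → −$330M.
Asset purchase (from non-banks) $621 million: non-bank counterparties' bank balances rise → +$621M.
OMO sale (to banks) $220 million: the counterparty is a bank, so public deposits are unchanged → 0.
Net: −330 + 621 + 0 = +$291 million.

+$291 million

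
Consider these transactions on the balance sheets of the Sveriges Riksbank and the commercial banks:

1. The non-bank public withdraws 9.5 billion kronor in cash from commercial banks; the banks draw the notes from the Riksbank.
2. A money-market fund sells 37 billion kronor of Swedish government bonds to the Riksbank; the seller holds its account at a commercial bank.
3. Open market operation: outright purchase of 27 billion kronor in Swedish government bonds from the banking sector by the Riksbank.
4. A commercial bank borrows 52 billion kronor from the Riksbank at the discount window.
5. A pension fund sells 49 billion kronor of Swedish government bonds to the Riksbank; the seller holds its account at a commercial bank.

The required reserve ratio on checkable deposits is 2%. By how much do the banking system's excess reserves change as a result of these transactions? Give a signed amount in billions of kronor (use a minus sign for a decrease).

Currency withdrawal 9.5 billion kronor: reserves −9.5B, deposits −9.5B.
Asset purchase (from non-banks) 37 billion kronor: reserves +37B, deposits +37B.
OMO purchase (from banks) 27 billion kronor: reserves +27B, deposits 0.
Discount-window loan 52 billion kronor: reserves +52B, deposits 0.
Asset purchase (from non-banks) 49 billion kronor: reserves +49B, deposits +49B.
Totals: Δreserves = +155.5B, Δdeposits = +76.5B.
Δrequired reserves = 2% × +76.5B = +1.53B.
Δexcess reserves = Δreserves − Δrequired = +155.5B − (+1.53B) = +153.97 billion.

+153.97 billion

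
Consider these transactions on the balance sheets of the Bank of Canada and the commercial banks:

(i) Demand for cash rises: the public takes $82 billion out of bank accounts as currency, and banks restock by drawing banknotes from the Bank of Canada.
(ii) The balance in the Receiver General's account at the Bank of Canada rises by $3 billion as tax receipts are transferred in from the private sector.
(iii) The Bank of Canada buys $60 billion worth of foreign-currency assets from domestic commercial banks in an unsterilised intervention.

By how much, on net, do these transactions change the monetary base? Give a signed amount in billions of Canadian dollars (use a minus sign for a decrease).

+$57 billion

Bank of Canada balance sheet:
  Assets:      Foreign assets +$60B
  Liabilities: Bank reserves −$25B, Currency in circulation +$82B, Government deposits +$3B
Commercial banking system:
  Assets:      Reserves at CB −$25B, Foreign assets −$60B
  Liabilities: Checkable deposits −$85B
Monetary base = currency + reserves: +$82B + (−$25B) = +$57 billion.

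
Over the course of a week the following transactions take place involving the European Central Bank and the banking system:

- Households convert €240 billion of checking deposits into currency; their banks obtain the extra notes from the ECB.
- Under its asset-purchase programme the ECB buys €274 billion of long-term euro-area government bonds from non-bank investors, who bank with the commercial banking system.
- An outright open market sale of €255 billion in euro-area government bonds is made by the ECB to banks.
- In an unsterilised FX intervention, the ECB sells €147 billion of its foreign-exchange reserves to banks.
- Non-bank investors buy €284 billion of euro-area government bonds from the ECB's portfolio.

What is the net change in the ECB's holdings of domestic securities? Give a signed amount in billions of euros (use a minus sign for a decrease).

-€265 billion

ECB balance sheet:
  Assets:      Securities −€265B, Foreign assets −€147B
  Liabilities: Bank reserves −€652B, Currency in circulation +€240B
So the change in the ECB's holdings of domestic securities is -€265 billion.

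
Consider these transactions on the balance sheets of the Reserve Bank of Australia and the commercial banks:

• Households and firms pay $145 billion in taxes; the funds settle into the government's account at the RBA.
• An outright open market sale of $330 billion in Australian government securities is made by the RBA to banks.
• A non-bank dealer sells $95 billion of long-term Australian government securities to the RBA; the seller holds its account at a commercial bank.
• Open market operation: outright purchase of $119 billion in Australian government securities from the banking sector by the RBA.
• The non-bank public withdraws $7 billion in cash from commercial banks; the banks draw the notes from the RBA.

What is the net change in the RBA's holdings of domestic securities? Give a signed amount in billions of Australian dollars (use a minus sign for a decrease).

-$116 billion

Government account inflow $145 billion: the RBA's securities portfolio is untouched → 0.
OMO sale (to banks) $330 billion: securities removed from the RBA's portfolio → −$330B.
Asset purchase (from non-banks) $95 billion: securities added to the RBA's portfolio → +$95B.
OMO purchase (from banks) $119 billion: securities added to the RBA's portfolio → +$119B.
Currency withdrawal $7 billion: the RBA's securities portfolio is untouched → 0.
Net: 0 − 330 + 95 + 119 + 0 = -$116 billion.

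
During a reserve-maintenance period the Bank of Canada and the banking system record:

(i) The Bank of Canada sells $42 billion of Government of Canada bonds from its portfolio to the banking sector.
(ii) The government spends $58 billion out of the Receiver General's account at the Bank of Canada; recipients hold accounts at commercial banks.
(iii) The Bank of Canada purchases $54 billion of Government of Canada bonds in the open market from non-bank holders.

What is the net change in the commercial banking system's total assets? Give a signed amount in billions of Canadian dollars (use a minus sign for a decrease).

+$112 billion

Bank of Canada balance sheet:
  Assets:      Securities +$12B
  Liabilities: Bank reserves +$70B, Government deposits −$58B
Commercial banking system:
  Assets:      Reserves at CB +$70B, Securities +$42B
  Liabilities: Checkable deposits +$112B
Change in total bank assets = +$112 billion.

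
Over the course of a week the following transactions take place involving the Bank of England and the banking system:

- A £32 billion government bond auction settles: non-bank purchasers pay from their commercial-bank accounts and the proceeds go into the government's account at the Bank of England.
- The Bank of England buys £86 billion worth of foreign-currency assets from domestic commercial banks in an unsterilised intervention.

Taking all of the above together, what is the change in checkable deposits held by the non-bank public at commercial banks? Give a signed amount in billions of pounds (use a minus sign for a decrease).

-£32 billion

Bank of England balance sheet:
  Assets:      Foreign assets +£86B
  Liabilities: Bank reserves +£54B, Government deposits +£32B
Commercial banking system:
  Assets:      Reserves at CB +£54B, Foreign assets −£86B
  Liabilities: Checkable deposits −£32B
So the change in checkable deposits held by the non-bank public at commercial banks is -£32 billion.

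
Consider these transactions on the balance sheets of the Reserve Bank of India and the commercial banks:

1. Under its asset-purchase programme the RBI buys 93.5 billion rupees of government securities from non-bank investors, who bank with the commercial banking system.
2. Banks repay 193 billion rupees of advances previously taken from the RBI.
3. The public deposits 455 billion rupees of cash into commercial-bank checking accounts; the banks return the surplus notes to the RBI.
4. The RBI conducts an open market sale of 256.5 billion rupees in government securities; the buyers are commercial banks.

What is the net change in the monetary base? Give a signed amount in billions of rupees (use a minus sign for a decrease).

-356 billion

Asset purchase (from non-banks) 93.5 billion rupees: RBI balance sheet expands → +93.5B.
Discount-window repayment 193 billion rupees: RBI balance sheet contracts → −193B.
Currency deposit 455 billion rupees: just a shift between currency and reserves — both are base money → 0.
OMO sale (to banks) 256.5 billion rupees: RBI balance sheet contracts → −256.5B.
Net: 93.5 − 193 + 0 − 256.5 = -356 billion.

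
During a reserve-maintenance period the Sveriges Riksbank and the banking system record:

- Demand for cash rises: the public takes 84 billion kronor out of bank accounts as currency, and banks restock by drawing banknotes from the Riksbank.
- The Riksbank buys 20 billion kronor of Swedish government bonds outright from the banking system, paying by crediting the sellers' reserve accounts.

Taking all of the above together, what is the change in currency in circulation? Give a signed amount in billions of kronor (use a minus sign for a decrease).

Riksbank balance sheet:
  Assets:      Securities +20B
  Liabilities: Bank reserves −64B, Currency in circulation +84B
Commercial banking system:
  Assets:      Reserves at CB −64B, Securities −20B
  Liabilities: Checkable deposits −84B
So the change in currency in circulation is +84 billion.

+84 billion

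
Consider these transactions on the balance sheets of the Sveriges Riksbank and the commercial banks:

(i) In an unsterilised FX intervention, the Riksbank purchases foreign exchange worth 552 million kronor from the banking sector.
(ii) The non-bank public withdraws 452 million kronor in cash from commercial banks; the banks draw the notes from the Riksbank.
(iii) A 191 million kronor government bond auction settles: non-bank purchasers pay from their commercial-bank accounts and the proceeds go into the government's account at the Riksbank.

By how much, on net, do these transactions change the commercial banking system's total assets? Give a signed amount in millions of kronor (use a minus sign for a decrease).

-643 million

FX purchase 552 million kronor: just an asset swap on bank balance sheets → 0.
Currency withdrawal 452 million kronor: bank balance sheets shrink → −452M.
Government account inflow 191 million kronor: bank balance sheets shrink → −191M.
Net: 0 − 452 − 191 = -643 million.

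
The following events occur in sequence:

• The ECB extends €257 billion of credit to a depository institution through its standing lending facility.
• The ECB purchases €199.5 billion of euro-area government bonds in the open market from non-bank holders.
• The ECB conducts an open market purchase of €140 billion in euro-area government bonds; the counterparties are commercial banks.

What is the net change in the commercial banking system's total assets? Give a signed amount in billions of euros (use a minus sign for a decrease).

Discount-window loan €257 billion: bank balance sheets expand → +€257B.
Asset purchase (from non-banks) €199.5 billion: bank balance sheets expand → +€199.5B.
OMO purchase (from banks) €140 billion: just an asset swap on bank balance sheets → 0.
Net: 257 + 199.5 + 0 = +€456.5 billion.

+€456.5 billion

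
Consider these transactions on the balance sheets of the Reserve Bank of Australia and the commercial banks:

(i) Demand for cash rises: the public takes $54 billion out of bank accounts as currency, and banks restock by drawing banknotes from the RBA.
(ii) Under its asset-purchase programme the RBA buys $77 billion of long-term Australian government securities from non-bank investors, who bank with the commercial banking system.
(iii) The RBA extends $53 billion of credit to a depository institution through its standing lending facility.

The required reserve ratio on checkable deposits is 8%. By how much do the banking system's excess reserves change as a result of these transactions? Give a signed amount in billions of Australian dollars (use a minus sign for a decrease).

+$74.16 billion

Currency withdrawal $54 billion: reserves −$54B, deposits −$54B.
Asset purchase (from non-banks) $77 billion: reserves +$77B, deposits +$77B.
Discount-window loan $53 billion: reserves +$53B, deposits 0.
Totals: Δreserves = +$76B, Δdeposits = +$23B.
Δrequired reserves = 8% × +$23B = +$1.84B.
Δexcess reserves = Δreserves − Δrequired = +$76B − (+$1.84B) = +$74.16 billion.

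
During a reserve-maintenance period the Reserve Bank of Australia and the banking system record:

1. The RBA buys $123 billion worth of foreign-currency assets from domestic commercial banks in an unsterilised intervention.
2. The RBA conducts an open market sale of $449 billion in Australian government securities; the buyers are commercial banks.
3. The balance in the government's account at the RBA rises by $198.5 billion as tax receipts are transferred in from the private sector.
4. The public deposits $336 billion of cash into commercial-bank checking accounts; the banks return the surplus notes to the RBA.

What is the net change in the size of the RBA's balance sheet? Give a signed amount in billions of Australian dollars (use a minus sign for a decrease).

RBA balance sheet:
  Assets:      Securities −$449B, Foreign assets +$123B
  Liabilities: Bank reserves −$188.5B, Currency in circulation −$336B, Government deposits +$198.5B
Commercial banking system:
  Assets:      Reserves at CB −$188.5B, Securities +$449B, Foreign assets −$123B
  Liabilities: Checkable deposits +$137.5B
Change in total RBA assets = -$326 billion.

-$326 billion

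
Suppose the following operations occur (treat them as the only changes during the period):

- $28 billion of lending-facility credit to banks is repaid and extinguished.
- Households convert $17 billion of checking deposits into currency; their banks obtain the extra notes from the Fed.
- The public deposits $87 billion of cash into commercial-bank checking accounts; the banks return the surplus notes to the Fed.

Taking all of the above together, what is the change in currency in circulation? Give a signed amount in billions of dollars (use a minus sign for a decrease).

Discount-window repayment $28 billion: no currency enters or leaves circulation → 0.
Currency withdrawal $17 billion: notes leave the central bank → +$17B.
Currency deposit $87 billion: notes return to the central bank → −$87B.
Net: 0 + 17 − 87 = -$70 billion.

-$70 billion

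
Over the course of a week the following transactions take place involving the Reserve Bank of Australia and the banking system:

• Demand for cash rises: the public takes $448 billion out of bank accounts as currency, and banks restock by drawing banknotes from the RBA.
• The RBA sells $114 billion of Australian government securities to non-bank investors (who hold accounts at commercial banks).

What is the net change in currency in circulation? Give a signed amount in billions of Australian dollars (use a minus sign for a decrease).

+$448 billion

RBA balance sheet:
  Assets:      Securities −$114B
  Liabilities: Bank reserves −$562B, Currency in circulation +$448B
So the change in currency in circulation is +$448 billion.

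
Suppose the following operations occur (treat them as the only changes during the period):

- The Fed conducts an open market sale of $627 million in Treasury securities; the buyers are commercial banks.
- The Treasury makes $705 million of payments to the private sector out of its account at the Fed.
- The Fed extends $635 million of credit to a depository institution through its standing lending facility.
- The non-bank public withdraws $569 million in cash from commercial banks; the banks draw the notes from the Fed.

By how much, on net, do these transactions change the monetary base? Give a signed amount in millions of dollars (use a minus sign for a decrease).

Fed balance sheet:
  Assets:      Securities −$627M, Loans to banks +$635M
  Liabilities: Bank reserves +$144M, Currency in circulation +$569M, Government deposits −$705M
Monetary base = currency + reserves: +$569M + (+$144M) = +$713 million.

+$713 million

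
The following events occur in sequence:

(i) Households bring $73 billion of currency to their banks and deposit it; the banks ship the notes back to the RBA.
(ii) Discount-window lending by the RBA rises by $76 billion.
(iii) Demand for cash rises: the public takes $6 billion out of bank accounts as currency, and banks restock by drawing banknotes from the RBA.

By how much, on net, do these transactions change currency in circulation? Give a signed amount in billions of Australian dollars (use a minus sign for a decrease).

-$67 billion

Currency deposit $73 billion: notes return to the central bank → −$73B.
Discount-window loan $76 billion: no currency enters or leaves circulation → 0.
Currency withdrawal $6 billion: notes leave the central bank → +$6B.
Net: −73 + 0 + 6 = -$67 billion.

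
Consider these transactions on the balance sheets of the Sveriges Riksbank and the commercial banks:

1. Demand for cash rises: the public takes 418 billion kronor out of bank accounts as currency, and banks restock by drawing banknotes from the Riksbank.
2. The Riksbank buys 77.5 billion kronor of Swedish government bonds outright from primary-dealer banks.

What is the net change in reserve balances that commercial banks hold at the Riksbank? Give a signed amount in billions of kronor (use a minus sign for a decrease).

-340.5 billion

Currency withdrawal 418 billion kronor: banks swap reserves for currency → −418B.
OMO purchase (from banks) 77.5 billion kronor: the Riksbank pays by crediting reserve accounts → +77.5B.
Net: −418 + 77.5 = -340.5 billion.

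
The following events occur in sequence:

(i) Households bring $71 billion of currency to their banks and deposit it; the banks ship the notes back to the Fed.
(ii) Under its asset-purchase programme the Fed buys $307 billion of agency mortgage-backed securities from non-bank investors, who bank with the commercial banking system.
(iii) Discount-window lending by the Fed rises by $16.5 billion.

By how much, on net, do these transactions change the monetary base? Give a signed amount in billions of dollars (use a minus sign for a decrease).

Fed balance sheet:
  Assets:      Securities +$307B, Loans to banks +$16.5B
  Liabilities: Bank reserves +$394.5B, Currency in circulation −$71B
Monetary base = currency + reserves: −$71B + (+$394.5B) = +$323.5 billion.

+$323.5 billion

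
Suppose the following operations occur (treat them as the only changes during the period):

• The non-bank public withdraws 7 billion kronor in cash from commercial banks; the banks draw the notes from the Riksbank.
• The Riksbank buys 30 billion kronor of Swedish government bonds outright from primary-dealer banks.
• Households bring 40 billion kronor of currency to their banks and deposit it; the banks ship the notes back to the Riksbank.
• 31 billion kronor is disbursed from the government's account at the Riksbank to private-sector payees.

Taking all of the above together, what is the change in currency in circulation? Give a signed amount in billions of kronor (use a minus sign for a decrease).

Currency withdrawal 7 billion kronor: notes leave the central bank → +7B.
OMO purchase (from banks) 30 billion kronor: no currency enters or leaves circulation → 0.
Currency deposit 40 billion kronor: notes return to the central bank → −40B.
Government spending 31 billion kronor: no currency enters or leaves circulation → 0.
Net: 7 + 0 − 40 + 0 = -33 billion.

-33 billion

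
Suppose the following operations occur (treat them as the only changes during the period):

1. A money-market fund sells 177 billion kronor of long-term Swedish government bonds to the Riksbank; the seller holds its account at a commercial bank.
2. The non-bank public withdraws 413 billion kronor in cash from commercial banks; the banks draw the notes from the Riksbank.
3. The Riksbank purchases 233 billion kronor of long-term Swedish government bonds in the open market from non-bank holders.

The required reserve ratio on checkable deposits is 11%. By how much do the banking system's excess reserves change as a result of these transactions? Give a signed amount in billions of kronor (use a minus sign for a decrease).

-2.67 billion

Asset purchase (from non-banks) 177 billion kronor: reserves +177B, deposits +177B.
Currency withdrawal 413 billion kronor: reserves −413B, deposits −413B.
Asset purchase (from non-banks) 233 billion kronor: reserves +233B, deposits +233B.
Totals: Δreserves = −3B, Δdeposits = −3B.
Δrequired reserves = 11% × −3B = −0.33B.
Δexcess reserves = Δreserves − Δrequired = −3B − (−0.33B) = -2.67 billion.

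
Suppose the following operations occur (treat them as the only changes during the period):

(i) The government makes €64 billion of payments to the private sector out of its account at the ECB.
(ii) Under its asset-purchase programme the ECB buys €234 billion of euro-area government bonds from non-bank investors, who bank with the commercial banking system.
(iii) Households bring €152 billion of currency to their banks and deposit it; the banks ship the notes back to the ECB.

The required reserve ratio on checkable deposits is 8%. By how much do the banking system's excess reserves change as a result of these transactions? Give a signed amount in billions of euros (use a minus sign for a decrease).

+€414 billion

Government spending €64 billion: reserves +€64B, deposits +€64B.
Asset purchase (from non-banks) €234 billion: reserves +€234B, deposits +€234B.
Currency deposit €152 billion: reserves +€152B, deposits +€152B.
Totals: Δreserves = +€450B, Δdeposits = +€450B.
Δrequired reserves = 8% × +€450B = +€36B.
Δexcess reserves = Δreserves − Δrequired = +€450B − (+€36B) = +€414 billion.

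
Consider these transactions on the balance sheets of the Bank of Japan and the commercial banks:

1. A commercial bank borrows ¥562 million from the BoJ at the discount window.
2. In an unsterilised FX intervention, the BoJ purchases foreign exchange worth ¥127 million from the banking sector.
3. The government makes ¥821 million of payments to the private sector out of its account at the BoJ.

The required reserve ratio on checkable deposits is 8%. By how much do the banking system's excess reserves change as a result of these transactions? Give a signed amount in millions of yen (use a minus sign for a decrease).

Discount-window loan ¥562 million: reserves +¥562M, deposits 0.
FX purchase ¥127 million: reserves +¥127M, deposits 0.
Government spending ¥821 million: reserves +¥821M, deposits +¥821M.
Totals: Δreserves = +¥1510M, Δdeposits = +¥821M.
Δrequired reserves = 8% × +¥821M = +¥65.68M.
Δexcess reserves = Δreserves − Δrequired = +¥1510M − (+¥65.68M) = +¥1444.32 million.

+¥1444.32 million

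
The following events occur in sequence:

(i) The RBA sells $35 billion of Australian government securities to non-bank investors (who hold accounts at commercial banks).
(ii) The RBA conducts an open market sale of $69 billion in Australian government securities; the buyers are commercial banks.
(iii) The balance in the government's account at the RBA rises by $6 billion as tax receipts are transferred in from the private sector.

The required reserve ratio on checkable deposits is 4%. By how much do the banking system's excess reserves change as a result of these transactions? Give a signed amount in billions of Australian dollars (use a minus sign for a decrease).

-$108.36 billion

Asset sale (to non-banks) $35 billion: reserves −$35B, deposits −$35B.
OMO sale (to banks) $69 billion: reserves −$69B, deposits 0.
Government account inflow $6 billion: reserves −$6B, deposits −$6B.
Totals: Δreserves = −$110B, Δdeposits = −$41B.
Δrequired reserves = 4% × −$41B = −$1.64B.
Δexcess reserves = Δreserves − Δrequired = −$110B − (−$1.64B) = -$108.36 billion.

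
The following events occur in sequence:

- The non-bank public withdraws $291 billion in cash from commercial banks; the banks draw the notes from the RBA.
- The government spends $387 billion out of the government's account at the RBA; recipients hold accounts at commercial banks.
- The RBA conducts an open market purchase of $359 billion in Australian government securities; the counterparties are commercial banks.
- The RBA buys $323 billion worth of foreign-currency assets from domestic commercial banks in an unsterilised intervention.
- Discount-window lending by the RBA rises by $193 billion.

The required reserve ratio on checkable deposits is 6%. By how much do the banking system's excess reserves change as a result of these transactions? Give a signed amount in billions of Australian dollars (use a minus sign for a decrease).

+$965.24 billion

Currency withdrawal $291 billion: reserves −$291B, deposits −$291B.
Government spending $387 billion: reserves +$387B, deposits +$387B.
OMO purchase (from banks) $359 billion: reserves +$359B, deposits 0.
FX purchase $323 billion: reserves +$323B, deposits 0.
Discount-window loan $193 billion: reserves +$193B, deposits 0.
Totals: Δreserves = +$971B, Δdeposits = +$96B.
Δrequired reserves = 6% × +$96B = +$5.76B.
Δexcess reserves = Δreserves − Δrequired = +$971B − (+$5.76B) = +$965.24 billion.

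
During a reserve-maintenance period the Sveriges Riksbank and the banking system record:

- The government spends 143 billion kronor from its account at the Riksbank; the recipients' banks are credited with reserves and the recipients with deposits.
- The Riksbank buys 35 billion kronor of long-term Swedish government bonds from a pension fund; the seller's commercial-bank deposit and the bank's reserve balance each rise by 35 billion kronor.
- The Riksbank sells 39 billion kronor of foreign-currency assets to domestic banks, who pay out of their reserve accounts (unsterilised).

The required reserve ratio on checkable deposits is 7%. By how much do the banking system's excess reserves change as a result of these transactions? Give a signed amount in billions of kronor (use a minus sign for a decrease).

Government spending 143 billion kronor: reserves +143B, deposits +143B.
Asset purchase (from non-banks) 35 billion kronor: reserves +35B, deposits +35B.
FX sale 39 billion kronor: reserves −39B, deposits 0.
Totals: Δreserves = +139B, Δdeposits = +178B.
Δrequired reserves = 7% × +178B = +12.46B.
Δexcess reserves = Δreserves − Δrequired = +139B − (+12.46B) = +126.54 billion.

+126.54 billion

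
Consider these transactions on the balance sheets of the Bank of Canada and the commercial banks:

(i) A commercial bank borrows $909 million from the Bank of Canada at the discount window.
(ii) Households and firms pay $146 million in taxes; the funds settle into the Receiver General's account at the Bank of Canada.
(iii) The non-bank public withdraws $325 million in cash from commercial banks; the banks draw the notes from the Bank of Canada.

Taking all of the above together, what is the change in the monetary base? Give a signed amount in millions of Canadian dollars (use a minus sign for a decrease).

+$763 million

Discount-window loan $909 million: Bank of Canada balance sheet expands → +$909M.
Government account inflow $146 million: reserves shift to a non-base liability → −$146M.
Currency withdrawal $325 million: just a shift between currency and reserves — both are base money → 0.
Net: 909 − 146 + 0 = +$763 million.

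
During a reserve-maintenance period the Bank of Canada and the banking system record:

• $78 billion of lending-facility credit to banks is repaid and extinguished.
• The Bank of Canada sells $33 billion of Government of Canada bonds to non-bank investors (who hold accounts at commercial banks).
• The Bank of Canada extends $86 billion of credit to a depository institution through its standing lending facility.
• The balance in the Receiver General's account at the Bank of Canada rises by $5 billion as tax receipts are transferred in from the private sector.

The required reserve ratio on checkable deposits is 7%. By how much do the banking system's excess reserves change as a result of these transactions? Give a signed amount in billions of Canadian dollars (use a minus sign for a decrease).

-$27.34 billion

Discount-window repayment $78 billion: reserves −$78B, deposits 0.
Asset sale (to non-banks) $33 billion: reserves −$33B, deposits −$33B.
Discount-window loan $86 billion: reserves +$86B, deposits 0.
Government account inflow $5 billion: reserves −$5B, deposits −$5B.
Totals: Δreserves = −$30B, Δdeposits = −$38B.
Δrequired reserves = 7% × −$38B = −$2.66B.
Δexcess reserves = Δreserves − Δrequired = −$30B − (−$2.66B) = -$27.34 billion.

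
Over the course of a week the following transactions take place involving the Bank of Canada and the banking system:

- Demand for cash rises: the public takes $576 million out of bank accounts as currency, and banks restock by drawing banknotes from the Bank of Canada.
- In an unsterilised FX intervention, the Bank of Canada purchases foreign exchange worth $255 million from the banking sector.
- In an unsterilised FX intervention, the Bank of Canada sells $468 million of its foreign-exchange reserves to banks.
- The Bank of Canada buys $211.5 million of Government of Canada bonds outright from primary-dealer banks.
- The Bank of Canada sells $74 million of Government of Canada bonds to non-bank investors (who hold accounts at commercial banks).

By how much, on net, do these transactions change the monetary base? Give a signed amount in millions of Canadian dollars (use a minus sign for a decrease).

Currency withdrawal $576 million: just a shift between currency and reserves — both are base money → 0.
FX purchase $255 million: Bank of Canada balance sheet expands → +$255M.
FX sale $468 million: Bank of Canada balance sheet contracts → −$468M.
OMO purchase (from banks) $211.5 million: Bank of Canada balance sheet expands → +$211.5M.
Asset sale (to non-banks) $74 million: Bank of Canada balance sheet contracts → −$74M.
Net: 0 + 255 − 468 + 211.5 − 74 = -$75.5 million.

-$75.5 million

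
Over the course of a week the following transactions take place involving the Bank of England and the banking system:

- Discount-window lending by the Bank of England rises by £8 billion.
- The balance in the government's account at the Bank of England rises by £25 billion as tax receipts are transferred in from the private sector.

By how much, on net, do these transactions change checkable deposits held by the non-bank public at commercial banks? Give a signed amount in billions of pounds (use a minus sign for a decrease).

-£25 billion

Bank of England balance sheet:
  Assets:      Loans to banks +£8B
  Liabilities: Bank reserves −£17B, Government deposits +£25B
Commercial banking system:
  Assets:      Reserves at CB −£17B
  Liabilities: Checkable deposits −£25B, Borrowings from CB +£8B
So the change in checkable deposits held by the non-bank public at commercial banks is -£25 billion.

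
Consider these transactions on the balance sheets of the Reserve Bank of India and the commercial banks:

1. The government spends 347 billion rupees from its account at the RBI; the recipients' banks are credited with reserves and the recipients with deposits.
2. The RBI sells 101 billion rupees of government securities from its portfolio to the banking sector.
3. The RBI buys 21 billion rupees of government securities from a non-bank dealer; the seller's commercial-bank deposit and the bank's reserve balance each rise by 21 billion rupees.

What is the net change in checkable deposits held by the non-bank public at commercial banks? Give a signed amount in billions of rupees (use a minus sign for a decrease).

+368 billion

Government spending 347 billion rupees: non-bank counterparties' bank balances rise → +347B.
OMO sale (to banks) 101 billion rupees: the counterparty is a bank, so public deposits are unchanged → 0.
Asset purchase (from non-banks) 21 billion rupees: non-bank counterparties' bank balances rise → +21B.
Net: 347 + 0 + 21 = +368 billion.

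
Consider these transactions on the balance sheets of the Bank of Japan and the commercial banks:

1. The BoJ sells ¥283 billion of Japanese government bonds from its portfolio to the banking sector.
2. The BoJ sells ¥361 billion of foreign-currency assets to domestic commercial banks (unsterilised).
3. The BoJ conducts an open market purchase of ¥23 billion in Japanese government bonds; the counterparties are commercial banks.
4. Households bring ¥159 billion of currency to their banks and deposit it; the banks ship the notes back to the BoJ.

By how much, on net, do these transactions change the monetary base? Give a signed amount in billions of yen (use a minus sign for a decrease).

-¥621 billion

OMO sale (to banks) ¥283 billion: BoJ balance sheet contracts → −¥283B.
FX sale ¥361 billion: BoJ balance sheet contracts → −¥361B.
OMO purchase (from banks) ¥23 billion: BoJ balance sheet expands → +¥23B.
Currency deposit ¥159 billion: just a shift between currency and reserves — both are base money → 0.
Net: −283 − 361 + 23 + 0 = -¥621 billion.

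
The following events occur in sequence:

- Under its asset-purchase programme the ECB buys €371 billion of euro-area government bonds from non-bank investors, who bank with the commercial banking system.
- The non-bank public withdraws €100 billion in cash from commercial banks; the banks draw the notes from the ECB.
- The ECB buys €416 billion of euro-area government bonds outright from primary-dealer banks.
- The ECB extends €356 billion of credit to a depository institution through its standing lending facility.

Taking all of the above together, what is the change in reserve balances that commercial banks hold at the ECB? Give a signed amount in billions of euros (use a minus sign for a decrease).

+€1043 billion

Asset purchase (from non-banks) €371 billion: the ECB pays by crediting reserve accounts → +€371B.
Currency withdrawal €100 billion: banks swap reserves for currency → −€100B.
OMO purchase (from banks) €416 billion: the ECB pays by crediting reserve accounts → +€416B.
Discount-window loan €356 billion: the loan is credited to the bank's reserve account → +€356B.
Net: 371 − 100 + 416 + 356 = +€1043 billion.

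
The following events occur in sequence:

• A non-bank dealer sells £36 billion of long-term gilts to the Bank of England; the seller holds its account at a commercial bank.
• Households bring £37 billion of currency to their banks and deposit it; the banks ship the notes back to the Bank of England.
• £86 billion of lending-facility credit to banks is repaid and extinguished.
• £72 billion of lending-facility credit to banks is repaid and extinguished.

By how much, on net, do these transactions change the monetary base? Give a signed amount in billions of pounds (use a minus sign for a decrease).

Bank of England balance sheet:
  Assets:      Securities +£36B, Loans to banks −£158B
  Liabilities: Bank reserves −£85B, Currency in circulation −£37B
Monetary base = currency + reserves: −£37B + (−£85B) = -£122 billion.

-£122 billion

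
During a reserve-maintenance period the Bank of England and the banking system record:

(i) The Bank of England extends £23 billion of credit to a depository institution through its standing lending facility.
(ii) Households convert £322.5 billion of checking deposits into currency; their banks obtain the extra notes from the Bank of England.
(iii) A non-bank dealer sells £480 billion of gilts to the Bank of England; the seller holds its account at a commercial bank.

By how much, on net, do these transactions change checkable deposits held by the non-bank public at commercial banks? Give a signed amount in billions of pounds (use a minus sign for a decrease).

+£157.5 billion

Discount-window loan £23 billion: the counterparty is a bank, so public deposits are unchanged → 0.
Currency withdrawal £322.5 billion: non-bank counterparties' bank balances fall → −£322.5B.
Asset purchase (from non-banks) £480 billion: non-bank counterparties' bank balances rise → +£480B.
Net: 0 − 322.5 + 480 = +£157.5 billion.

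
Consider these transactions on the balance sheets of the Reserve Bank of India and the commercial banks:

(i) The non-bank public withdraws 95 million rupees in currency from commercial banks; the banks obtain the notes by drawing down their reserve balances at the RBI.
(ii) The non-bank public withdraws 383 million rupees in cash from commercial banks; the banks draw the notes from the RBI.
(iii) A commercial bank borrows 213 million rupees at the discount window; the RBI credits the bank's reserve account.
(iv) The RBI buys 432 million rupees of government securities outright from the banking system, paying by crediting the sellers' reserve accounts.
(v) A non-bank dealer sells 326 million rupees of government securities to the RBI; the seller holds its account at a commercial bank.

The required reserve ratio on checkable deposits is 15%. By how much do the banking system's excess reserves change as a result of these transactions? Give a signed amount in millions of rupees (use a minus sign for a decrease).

Currency withdrawal 95 million rupees: reserves −95M, deposits −95M.
Currency withdrawal 383 million rupees: reserves −383M, deposits −383M.
Discount-window loan 213 million rupees: reserves +213M, deposits 0.
OMO purchase (from banks) 432 million rupees: reserves +432M, deposits 0.
Asset purchase (from non-banks) 326 million rupees: reserves +326M, deposits +326M.
Totals: Δreserves = +493M, Δdeposits = −152M.
Δrequired reserves = 15% × −152M = −22.8M.
Δexcess reserves = Δreserves − Δrequired = +493M − (−22.8M) = +515.8 million.

+515.8 million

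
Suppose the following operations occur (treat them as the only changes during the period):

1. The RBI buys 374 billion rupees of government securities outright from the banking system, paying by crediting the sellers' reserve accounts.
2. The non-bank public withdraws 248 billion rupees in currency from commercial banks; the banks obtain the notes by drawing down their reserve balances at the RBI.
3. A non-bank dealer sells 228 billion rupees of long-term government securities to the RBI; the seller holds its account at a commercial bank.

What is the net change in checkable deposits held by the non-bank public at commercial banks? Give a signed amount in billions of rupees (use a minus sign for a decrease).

OMO purchase (from banks) 374 billion rupees: the counterparty is a bank, so public deposits are unchanged → 0.
Currency withdrawal 248 billion rupees: non-bank counterparties' bank balances fall → −248B.
Asset purchase (from non-banks) 228 billion rupees: non-bank counterparties' bank balances rise → +228B.
Net: 0 − 248 + 228 = -20 billion.

-20 billion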